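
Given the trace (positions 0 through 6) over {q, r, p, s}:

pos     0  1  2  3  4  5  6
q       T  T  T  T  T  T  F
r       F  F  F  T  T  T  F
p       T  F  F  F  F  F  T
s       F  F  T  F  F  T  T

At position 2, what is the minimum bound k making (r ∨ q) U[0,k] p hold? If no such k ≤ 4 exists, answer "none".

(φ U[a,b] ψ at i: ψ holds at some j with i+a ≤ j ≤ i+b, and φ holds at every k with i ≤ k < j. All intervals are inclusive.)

Need earliest j ≥ 2 with p, and (r ∨ q) at every k in [2,j-1].
  j=2: rhs fails.
  j=3: rhs fails.
  j=4: rhs fails.
  j=5: rhs fails.
  j=6: rhs holds; lhs holds on [2,5]. k = 4.

4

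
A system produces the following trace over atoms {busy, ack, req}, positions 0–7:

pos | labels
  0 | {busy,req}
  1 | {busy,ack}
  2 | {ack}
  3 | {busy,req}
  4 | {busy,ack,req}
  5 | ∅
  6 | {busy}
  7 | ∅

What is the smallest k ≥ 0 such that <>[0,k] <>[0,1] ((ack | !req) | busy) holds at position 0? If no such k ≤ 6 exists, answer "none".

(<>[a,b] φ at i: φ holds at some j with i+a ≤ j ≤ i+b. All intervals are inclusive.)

Scan j = 0,1,… for <>[0,1] ((ack | !req) | busy):
  j=0: holds
First hit at j=0, so smallest k = 0-0 = 0.

0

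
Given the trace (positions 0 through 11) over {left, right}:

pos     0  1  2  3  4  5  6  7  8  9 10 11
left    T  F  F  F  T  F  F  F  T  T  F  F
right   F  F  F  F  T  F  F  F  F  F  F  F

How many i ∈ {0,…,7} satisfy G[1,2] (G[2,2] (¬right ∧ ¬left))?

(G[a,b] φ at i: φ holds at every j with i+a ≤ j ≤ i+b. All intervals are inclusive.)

3

Evaluate at each i in [0,7]:
  i=0: ✗ (fails at j=2)
  i=1: ✗ (fails at j=2)
  i=2: ✓ (all of [3,4])
  i=3: ✓ (all of [4,5])
  i=4: ✗ (fails at j=6)
  i=5: ✗ (fails at j=6)
  i=6: ✗ (fails at j=7)
  i=7: ✓ (all of [8,9])
Positions where it holds: {2, 3, 7} → 3.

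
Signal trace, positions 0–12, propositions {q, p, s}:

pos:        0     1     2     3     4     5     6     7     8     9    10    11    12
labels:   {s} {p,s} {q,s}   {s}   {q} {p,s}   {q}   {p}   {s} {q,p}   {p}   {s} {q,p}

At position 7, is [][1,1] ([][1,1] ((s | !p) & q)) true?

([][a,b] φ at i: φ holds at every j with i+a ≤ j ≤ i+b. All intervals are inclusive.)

No

Check [][1,1] ((s | !p) & q) at every j in [8,8]:
  j=8: fails at 9
Fails at j=8 → formula fails.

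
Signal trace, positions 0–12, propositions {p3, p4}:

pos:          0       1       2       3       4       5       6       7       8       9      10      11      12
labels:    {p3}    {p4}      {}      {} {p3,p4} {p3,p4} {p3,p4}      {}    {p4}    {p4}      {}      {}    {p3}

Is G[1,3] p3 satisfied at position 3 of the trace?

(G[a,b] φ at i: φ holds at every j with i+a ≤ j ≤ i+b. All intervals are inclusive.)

Check p3 at every j in [4,6]:
  j=4: true
  j=5: true
  j=6: true
All positions satisfy it → formula holds.

Yes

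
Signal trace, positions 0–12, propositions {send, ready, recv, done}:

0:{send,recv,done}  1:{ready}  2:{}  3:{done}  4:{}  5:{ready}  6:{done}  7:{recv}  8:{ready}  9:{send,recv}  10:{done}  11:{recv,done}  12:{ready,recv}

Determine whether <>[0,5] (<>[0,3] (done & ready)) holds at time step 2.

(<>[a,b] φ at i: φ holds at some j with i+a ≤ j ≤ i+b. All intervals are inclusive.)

False

Check <>[0,3] (done & ready) at each j in [2,7]:
  j=2: fails (none in [2,5])
  j=3: fails (none in [3,6])
  j=4: fails (none in [4,7])
  j=5: fails (none in [5,8])
  j=6: fails (none in [6,9])
  j=7: fails (none in [7,10])
No position in the window satisfies it → formula fails.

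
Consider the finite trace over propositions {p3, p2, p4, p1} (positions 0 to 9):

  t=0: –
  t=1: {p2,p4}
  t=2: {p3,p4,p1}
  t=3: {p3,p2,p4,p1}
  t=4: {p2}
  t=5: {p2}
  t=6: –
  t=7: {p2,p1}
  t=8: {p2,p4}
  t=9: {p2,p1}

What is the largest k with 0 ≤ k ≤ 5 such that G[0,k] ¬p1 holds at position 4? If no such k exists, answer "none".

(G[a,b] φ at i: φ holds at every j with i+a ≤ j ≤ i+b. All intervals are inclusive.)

¬p1 must hold from j=4 onward; find where it first fails.
  j=4: holds
  j=5: holds
  j=6: holds
  j=7: fails
Holds on [4,6], so largest k = 2.

2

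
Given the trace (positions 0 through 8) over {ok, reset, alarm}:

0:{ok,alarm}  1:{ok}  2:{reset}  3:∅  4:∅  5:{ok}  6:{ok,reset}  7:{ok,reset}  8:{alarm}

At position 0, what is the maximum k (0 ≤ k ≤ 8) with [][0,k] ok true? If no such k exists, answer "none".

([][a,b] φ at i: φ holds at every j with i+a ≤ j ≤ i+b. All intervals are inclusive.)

1

ok must hold from j=0 onward; find where it first fails.
  j=0: holds
  j=1: holds
  j=2: fails
Holds on [0,1], so largest k = 1.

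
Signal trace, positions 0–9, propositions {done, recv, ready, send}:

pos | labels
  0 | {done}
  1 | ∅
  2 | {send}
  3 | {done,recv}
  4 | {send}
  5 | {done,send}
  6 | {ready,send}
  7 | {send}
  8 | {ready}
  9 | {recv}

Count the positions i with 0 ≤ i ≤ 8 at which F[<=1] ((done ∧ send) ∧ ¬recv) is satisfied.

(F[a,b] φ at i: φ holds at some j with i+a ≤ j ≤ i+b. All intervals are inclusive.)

Evaluate at each i in [0,8]:
  i=0: ✗ (none in [0,1])
  i=1: ✗ (none in [1,2])
  i=2: ✗ (none in [2,3])
  i=3: ✗ (none in [3,4])
  i=4: ✓ (witness j=5)
  i=5: ✓ (witness j=5)
  i=6: ✗ (none in [6,7])
  i=7: ✗ (none in [7,8])
  i=8: ✗ (none in [8,9])
Positions where it holds: {4, 5} → 2.

2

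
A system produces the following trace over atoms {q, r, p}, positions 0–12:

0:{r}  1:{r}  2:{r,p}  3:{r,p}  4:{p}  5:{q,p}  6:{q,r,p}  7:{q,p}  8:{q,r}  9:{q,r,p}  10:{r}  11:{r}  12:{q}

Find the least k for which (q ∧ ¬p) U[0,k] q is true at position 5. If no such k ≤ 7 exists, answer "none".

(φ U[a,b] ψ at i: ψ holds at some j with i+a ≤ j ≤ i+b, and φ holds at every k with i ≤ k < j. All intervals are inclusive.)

Need earliest j ≥ 5 with q, and (q ∧ ¬p) at every k in [5,j-1].
  j=5: rhs holds (empty prefix). k = 0.

0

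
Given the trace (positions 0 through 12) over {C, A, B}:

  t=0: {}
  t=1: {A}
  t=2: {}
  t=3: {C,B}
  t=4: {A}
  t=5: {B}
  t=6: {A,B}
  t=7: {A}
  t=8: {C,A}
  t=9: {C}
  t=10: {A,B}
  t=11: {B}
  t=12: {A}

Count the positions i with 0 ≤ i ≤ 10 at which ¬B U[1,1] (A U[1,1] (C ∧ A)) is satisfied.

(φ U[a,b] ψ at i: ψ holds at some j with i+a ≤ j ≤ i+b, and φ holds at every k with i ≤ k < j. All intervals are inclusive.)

0

Evaluate at each i in [0,10]:
  i=0: ✗ (no rhs in [1,1])
  i=1: ✗ (no rhs in [2,2])
  i=2: ✗ (no rhs in [3,3])
  i=3: ✗ (no rhs in [4,4])
  i=4: ✗ (no rhs in [5,5])
  i=5: ✗ (no rhs in [6,6])
  i=6: ✗ (lhs fails at k=6 before rhs at j=7)
  i=7: ✗ (no rhs in [8,8])
  i=8: ✗ (no rhs in [9,9])
  i=9: ✗ (no rhs in [10,10])
  i=10: ✗ (no rhs in [11,11])
Positions where it holds: {} → 0.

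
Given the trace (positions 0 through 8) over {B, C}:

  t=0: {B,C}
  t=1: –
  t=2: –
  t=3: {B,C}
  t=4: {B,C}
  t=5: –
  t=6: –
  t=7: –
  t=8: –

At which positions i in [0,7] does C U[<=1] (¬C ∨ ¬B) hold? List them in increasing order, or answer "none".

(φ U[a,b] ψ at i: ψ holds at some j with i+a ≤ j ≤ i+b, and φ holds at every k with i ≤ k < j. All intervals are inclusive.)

0, 1, 2, 4, 5, 6, 7

Evaluate at each i in [0,7]:
  i=0: ✓ (rhs at j=1; lhs holds on [0,0])
  i=1: ✓ (rhs at j=1)
  i=2: ✓ (rhs at j=2)
  i=3: ✗ (no rhs in [3,4])
  i=4: ✓ (rhs at j=5; lhs holds on [4,4])
  i=5: ✓ (rhs at j=5)
  i=6: ✓ (rhs at j=6)
  i=7: ✓ (rhs at j=7)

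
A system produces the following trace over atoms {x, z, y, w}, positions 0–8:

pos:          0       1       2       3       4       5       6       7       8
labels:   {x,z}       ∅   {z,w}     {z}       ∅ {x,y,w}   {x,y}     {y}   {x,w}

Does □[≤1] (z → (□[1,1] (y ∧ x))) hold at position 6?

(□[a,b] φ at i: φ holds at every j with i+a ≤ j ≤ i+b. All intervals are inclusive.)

True

Check (z → (□[1,1] (y ∧ x))) at every j in [6,7]:
  j=6: antecedent false → ✓
  j=7: antecedent false → ✓
All positions satisfy it → formula holds.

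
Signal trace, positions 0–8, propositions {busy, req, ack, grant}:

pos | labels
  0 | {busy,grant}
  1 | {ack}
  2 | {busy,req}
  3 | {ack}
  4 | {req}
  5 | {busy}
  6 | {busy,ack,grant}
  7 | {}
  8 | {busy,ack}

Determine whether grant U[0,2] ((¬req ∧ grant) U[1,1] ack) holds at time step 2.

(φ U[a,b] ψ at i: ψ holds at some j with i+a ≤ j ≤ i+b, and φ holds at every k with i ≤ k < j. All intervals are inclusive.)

Need some j in [2,4] with ((¬req ∧ grant) U[1,1] ack), and grant at every k in [2,j-1].
  j=2: ((¬req ∧ grant) U[1,1] ack) — fails.
  j=3: ((¬req ∧ grant) U[1,1] ack) — fails.
  j=4: ((¬req ∧ grant) U[1,1] ack) — fails.
No j in the window works → until fails.

Does not hold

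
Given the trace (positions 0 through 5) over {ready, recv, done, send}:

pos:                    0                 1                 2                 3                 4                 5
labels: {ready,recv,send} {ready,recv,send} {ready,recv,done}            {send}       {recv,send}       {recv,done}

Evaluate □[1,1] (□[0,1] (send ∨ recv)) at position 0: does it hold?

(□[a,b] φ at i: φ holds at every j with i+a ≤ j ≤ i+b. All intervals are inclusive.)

Check □[0,1] (send ∨ recv) at every j in [1,1]:
  j=1: holds on [1,2]
All positions satisfy it → formula holds.

Holds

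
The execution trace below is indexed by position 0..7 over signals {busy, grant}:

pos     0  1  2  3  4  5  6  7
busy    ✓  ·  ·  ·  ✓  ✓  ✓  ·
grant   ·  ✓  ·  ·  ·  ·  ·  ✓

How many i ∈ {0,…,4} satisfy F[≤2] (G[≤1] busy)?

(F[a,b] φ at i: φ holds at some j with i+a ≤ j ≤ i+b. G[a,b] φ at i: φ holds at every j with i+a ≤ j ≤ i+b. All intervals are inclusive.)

Evaluate at each i in [0,4]:
  i=0: ✗ (none in [0,2])
  i=1: ✗ (none in [1,3])
  i=2: ✓ (witness j=4)
  i=3: ✓ (witness j=4)
  i=4: ✓ (witness j=4)
Positions where it holds: {2, 3, 4} → 3.

3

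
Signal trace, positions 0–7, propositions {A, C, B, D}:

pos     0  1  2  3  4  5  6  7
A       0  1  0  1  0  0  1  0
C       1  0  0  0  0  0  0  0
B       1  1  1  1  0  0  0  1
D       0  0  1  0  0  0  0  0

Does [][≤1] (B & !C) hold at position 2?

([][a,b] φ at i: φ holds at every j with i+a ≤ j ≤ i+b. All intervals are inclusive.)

Check (B & !C) at every j in [2,3]:
  j=2: true
  j=3: true
All positions satisfy it → formula holds.

Holds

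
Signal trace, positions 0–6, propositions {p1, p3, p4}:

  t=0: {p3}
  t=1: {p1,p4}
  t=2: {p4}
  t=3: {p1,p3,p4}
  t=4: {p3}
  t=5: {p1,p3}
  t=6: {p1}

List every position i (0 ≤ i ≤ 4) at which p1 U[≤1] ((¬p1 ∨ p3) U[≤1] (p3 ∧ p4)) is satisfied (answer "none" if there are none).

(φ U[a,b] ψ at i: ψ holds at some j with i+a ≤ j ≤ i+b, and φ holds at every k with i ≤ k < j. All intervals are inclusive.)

1, 2, 3

Evaluate at each i in [0,4]:
  i=0: ✗ (no rhs in [0,1])
  i=1: ✓ (rhs at j=2; lhs holds on [1,1])
  i=2: ✓ (rhs at j=2)
  i=3: ✓ (rhs at j=3)
  i=4: ✗ (no rhs in [4,5])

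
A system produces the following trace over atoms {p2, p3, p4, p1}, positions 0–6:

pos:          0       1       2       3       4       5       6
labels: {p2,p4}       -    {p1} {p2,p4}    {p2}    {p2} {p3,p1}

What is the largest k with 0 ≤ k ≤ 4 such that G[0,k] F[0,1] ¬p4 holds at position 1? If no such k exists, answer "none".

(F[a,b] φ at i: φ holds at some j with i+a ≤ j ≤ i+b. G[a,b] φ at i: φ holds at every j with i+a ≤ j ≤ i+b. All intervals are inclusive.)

F[0,1] ¬p4 must hold from j=1 onward; find where it first fails.
  j=1: holds
  j=2: holds
  j=3: holds
  j=4: holds
  j=5: holds
Holds through j=5; largest k = 4.

4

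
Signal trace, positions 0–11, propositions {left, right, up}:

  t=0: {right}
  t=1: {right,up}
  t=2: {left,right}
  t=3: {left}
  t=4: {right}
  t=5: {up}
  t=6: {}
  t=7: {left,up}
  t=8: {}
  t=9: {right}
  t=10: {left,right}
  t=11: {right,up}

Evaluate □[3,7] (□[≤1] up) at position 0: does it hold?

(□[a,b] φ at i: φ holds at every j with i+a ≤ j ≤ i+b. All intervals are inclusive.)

Does not hold

Check □[≤1] up at every j in [3,7]:
  j=3: fails at 3
  j=4: fails at 4
  j=5: fails at 6
  j=6: fails at 6
  j=7: fails at 8
Fails at j=3 → formula fails.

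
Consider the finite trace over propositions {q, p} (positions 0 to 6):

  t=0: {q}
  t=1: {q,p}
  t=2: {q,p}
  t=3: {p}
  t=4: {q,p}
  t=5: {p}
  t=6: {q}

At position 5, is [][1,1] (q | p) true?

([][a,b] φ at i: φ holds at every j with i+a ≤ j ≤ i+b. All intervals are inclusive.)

Check (q | p) at every j in [6,6]:
  j=6: true
All positions satisfy it → formula holds.

Yes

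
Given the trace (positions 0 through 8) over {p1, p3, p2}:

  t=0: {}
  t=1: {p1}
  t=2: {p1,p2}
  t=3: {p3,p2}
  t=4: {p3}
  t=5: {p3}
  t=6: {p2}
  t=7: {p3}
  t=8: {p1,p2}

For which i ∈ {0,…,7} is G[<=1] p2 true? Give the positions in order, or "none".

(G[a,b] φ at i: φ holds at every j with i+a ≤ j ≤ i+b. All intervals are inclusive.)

2

Evaluate at each i in [0,7]:
  i=0: ✗ (fails at j=0)
  i=1: ✗ (fails at j=1)
  i=2: ✓ (all of [2,3])
  i=3: ✗ (fails at j=4)
  i=4: ✗ (fails at j=4)
  i=5: ✗ (fails at j=5)
  i=6: ✗ (fails at j=7)
  i=7: ✗ (fails at j=7)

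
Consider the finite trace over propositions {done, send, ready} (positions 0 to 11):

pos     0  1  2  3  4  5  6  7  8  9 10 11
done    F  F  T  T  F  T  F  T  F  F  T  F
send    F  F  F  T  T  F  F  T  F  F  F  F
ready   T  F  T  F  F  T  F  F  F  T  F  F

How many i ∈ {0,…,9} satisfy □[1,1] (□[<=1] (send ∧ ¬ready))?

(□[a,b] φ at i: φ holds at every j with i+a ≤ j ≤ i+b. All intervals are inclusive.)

1

Evaluate at each i in [0,9]:
  i=0: ✗ (fails at j=1)
  i=1: ✗ (fails at j=2)
  i=2: ✓ (all of [3,3])
  i=3: ✗ (fails at j=4)
  i=4: ✗ (fails at j=5)
  i=5: ✗ (fails at j=6)
  i=6: ✗ (fails at j=7)
  i=7: ✗ (fails at j=8)
  i=8: ✗ (fails at j=9)
  i=9: ✗ (fails at j=10)
Positions where it holds: {2} → 1.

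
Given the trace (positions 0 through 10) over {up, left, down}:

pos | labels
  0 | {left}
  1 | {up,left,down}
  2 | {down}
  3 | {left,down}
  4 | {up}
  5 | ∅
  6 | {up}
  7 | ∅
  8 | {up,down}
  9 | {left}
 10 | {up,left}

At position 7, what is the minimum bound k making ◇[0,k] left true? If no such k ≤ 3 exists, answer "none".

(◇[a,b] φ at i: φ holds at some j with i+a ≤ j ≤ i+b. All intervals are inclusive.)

Scan j = 7,8,… for left:
  j=7: fails
  j=8: fails
  j=9: holds
First hit at j=9, so smallest k = 9-7 = 2.

2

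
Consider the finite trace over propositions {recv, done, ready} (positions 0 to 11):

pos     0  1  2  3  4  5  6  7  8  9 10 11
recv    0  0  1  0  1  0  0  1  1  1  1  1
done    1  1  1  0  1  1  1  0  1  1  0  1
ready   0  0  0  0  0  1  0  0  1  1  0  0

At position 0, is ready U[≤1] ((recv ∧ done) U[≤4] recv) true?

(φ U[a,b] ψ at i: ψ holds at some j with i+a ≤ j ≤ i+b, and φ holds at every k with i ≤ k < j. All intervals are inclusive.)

False

Need some j in [0,1] with ((recv ∧ done) U[≤4] recv), and ready at every k in [0,j-1].
  j=0: ((recv ∧ done) U[≤4] recv) — fails.
  j=1: ((recv ∧ done) U[≤4] recv) — fails.
No j in the window works → until fails.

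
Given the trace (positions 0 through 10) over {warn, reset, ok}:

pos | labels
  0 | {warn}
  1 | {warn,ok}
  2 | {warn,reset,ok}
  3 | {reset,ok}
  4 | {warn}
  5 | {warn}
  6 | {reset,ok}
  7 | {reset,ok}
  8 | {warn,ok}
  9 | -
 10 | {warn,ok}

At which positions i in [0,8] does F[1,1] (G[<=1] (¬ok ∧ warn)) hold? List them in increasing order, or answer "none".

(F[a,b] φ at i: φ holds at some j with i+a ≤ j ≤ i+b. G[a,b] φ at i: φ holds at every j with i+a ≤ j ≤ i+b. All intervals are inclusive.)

Evaluate at each i in [0,8]:
  i=0: ✗ (none in [1,1])
  i=1: ✗ (none in [2,2])
  i=2: ✗ (none in [3,3])
  i=3: ✓ (witness j=4)
  i=4: ✗ (none in [5,5])
  i=5: ✗ (none in [6,6])
  i=6: ✗ (none in [7,7])
  i=7: ✗ (none in [8,8])
  i=8: ✗ (none in [9,9])

3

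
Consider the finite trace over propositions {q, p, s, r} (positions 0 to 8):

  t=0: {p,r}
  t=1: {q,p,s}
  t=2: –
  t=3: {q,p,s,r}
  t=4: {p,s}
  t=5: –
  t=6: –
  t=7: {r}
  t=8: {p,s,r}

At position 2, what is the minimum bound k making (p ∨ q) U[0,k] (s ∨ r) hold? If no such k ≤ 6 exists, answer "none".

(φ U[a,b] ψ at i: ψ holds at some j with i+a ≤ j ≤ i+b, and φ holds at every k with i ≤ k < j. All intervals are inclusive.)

none

Need earliest j ≥ 2 with (s ∨ r), and (p ∨ q) at every k in [2,j-1].
  j=2: rhs fails.
  j=3: rhs holds but lhs fails at k=2.
  j=4: rhs holds but lhs fails at k=2.
  j=5: rhs fails.
  j=6: rhs fails.
  j=7: rhs holds but lhs fails at k=2.
  j=8: rhs holds but lhs fails at k=2.
No witness within the range → none.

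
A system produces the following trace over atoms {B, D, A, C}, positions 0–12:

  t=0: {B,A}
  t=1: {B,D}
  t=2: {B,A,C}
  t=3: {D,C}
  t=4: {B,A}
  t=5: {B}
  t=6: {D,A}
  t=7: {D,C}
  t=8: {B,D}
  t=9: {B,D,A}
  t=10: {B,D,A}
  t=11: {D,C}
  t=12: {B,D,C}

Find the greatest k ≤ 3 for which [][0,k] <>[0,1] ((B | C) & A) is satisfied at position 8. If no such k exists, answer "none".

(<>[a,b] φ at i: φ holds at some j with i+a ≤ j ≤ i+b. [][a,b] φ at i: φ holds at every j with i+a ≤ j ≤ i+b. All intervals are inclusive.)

2

<>[0,1] ((B | C) & A) must hold from j=8 onward; find where it first fails.
  j=8: holds
  j=9: holds
  j=10: holds
  j=11: fails
Holds on [8,10], so largest k = 2.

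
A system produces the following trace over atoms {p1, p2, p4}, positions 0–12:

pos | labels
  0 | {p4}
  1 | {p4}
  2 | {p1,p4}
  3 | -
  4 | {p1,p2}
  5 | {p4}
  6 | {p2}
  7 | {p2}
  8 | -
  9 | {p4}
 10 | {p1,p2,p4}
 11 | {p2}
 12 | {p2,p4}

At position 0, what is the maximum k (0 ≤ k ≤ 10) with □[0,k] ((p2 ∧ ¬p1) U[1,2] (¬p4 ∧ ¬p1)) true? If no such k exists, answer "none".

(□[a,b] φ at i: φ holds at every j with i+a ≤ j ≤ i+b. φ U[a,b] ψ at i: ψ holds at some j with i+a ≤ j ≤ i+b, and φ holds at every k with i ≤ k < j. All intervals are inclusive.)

((p2 ∧ ¬p1) U[1,2] (¬p4 ∧ ¬p1)) must hold from j=0 onward; find where it first fails.
  j=0: fails → no k works.

none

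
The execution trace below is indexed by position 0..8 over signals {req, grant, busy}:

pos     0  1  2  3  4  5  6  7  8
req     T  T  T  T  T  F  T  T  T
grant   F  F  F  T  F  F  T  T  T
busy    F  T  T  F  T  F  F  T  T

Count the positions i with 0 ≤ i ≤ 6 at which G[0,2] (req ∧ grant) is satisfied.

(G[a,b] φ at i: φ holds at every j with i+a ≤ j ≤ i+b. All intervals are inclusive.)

1

Evaluate at each i in [0,6]:
  i=0: ✗ (fails at j=0)
  i=1: ✗ (fails at j=1)
  i=2: ✗ (fails at j=2)
  i=3: ✗ (fails at j=4)
  i=4: ✗ (fails at j=4)
  i=5: ✗ (fails at j=5)
  i=6: ✓ (all of [6,8])
Positions where it holds: {6} → 1.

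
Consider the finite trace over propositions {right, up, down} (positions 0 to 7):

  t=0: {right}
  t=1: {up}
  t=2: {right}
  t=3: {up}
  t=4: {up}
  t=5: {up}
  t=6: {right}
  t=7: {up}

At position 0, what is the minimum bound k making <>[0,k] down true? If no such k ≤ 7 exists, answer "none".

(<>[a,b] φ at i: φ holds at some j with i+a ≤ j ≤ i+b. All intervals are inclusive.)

Scan j = 0,1,… for down:
  j=0: fails
  j=1: fails
  j=2: fails
  j=3: fails
  j=4: fails
  j=5: fails
  j=6: fails
  j=7: fails
No j in [0,7] satisfies it → none.

none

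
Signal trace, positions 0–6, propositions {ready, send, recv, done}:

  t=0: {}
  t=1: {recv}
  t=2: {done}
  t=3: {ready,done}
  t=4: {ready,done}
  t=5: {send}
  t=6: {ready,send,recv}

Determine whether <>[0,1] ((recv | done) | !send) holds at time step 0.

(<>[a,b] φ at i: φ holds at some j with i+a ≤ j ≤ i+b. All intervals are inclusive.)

Holds

Check ((recv | done) | !send) at each j in [0,1]:
  j=0: true
  j=1: true
Found at j=0 → formula holds.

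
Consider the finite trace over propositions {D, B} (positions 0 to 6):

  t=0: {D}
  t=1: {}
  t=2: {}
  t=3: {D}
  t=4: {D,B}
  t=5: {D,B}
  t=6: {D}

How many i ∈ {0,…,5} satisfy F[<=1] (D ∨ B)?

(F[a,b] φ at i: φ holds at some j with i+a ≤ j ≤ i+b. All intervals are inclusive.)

5

Evaluate at each i in [0,5]:
  i=0: ✓ (witness j=0)
  i=1: ✗ (none in [1,2])
  i=2: ✓ (witness j=3)
  i=3: ✓ (witness j=3)
  i=4: ✓ (witness j=4)
  i=5: ✓ (witness j=5)
Positions where it holds: {0, 2, 3, 4, 5} → 5.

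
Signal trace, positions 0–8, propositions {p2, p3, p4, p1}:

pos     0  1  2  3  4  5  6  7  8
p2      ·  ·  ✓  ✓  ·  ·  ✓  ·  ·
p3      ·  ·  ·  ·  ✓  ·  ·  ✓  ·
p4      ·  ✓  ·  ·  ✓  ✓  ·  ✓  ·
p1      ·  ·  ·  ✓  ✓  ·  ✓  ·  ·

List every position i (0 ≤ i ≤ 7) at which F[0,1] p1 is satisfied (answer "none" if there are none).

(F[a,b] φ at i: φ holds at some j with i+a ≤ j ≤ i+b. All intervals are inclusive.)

2, 3, 4, 5, 6

Evaluate at each i in [0,7]:
  i=0: ✗ (none in [0,1])
  i=1: ✗ (none in [1,2])
  i=2: ✓ (witness j=3)
  i=3: ✓ (witness j=3)
  i=4: ✓ (witness j=4)
  i=5: ✓ (witness j=6)
  i=6: ✓ (witness j=6)
  i=7: ✗ (none in [7,8])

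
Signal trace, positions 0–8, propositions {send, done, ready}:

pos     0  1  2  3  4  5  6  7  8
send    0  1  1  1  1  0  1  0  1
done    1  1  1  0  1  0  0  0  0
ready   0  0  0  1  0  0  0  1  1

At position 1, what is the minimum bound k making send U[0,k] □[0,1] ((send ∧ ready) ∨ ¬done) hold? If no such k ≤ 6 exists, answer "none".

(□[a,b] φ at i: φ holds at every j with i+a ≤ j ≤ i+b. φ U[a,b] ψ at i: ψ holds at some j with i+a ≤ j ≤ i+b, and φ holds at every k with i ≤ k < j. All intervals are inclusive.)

Need earliest j ≥ 1 with □[0,1] ((send ∧ ready) ∨ ¬done), and send at every k in [1,j-1].
  j=1: rhs fails.
  j=2: rhs fails.
  j=3: rhs fails.
  j=4: rhs fails.
  j=5: rhs holds; lhs holds on [1,4]. k = 4.

4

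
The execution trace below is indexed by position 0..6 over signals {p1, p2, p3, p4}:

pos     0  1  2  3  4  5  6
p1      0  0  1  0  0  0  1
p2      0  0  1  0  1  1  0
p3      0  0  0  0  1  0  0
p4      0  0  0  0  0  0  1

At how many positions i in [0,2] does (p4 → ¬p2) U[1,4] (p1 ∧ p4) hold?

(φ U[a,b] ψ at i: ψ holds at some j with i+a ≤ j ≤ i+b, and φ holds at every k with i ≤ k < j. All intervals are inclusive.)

Evaluate at each i in [0,2]:
  i=0: ✗ (no rhs in [1,4])
  i=1: ✗ (no rhs in [2,5])
  i=2: ✓ (rhs at j=6; lhs holds on [2,5])
Positions where it holds: {2} → 1.

1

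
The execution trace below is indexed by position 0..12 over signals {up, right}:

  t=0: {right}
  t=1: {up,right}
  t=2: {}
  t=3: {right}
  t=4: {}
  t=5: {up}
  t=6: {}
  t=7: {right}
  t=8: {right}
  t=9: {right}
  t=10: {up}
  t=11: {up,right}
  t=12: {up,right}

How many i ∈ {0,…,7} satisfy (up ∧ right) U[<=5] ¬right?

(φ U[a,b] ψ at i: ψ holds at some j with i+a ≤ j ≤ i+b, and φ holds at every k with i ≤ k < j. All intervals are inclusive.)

Evaluate at each i in [0,7]:
  i=0: ✗ (lhs fails at k=0 before rhs at j=2)
  i=1: ✓ (rhs at j=2; lhs holds on [1,1])
  i=2: ✓ (rhs at j=2)
  i=3: ✗ (lhs fails at k=3 before rhs at j=4)
  i=4: ✓ (rhs at j=4)
  i=5: ✓ (rhs at j=5)
  i=6: ✓ (rhs at j=6)
  i=7: ✗ (lhs fails at k=7 before rhs at j=10)
Positions where it holds: {1, 2, 4, 5, 6} → 5.

5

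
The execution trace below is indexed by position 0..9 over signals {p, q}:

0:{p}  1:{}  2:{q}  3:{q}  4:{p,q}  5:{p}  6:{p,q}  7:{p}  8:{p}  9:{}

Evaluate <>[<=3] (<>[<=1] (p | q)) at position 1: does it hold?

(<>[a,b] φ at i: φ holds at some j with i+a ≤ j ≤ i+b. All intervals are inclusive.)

Check <>[<=1] (p | q) at each j in [1,4]:
  j=1: holds (witness at 2)
  j=2: holds (witness at 2)
  j=3: holds (witness at 3)
  j=4: holds (witness at 4)
Found at j=1 → formula holds.

True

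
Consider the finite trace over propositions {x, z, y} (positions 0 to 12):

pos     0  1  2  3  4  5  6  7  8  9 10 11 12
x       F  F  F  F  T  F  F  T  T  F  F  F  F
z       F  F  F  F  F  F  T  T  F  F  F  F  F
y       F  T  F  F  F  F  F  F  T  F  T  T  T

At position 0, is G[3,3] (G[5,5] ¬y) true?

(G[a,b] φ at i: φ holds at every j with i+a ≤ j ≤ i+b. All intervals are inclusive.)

Check G[5,5] ¬y at every j in [3,3]:
  j=3: fails at 8
Fails at j=3 → formula fails.

False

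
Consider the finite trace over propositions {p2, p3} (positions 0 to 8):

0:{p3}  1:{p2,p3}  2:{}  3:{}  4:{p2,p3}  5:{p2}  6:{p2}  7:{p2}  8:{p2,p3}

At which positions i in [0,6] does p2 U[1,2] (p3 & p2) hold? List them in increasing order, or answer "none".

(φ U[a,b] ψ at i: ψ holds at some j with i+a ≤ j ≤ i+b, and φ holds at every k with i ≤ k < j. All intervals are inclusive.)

Evaluate at each i in [0,6]:
  i=0: ✗ (lhs fails at k=0 before rhs at j=1)
  i=1: ✗ (no rhs in [2,3])
  i=2: ✗ (lhs fails at k=2 before rhs at j=4)
  i=3: ✗ (lhs fails at k=3 before rhs at j=4)
  i=4: ✗ (no rhs in [5,6])
  i=5: ✗ (no rhs in [6,7])
  i=6: ✓ (rhs at j=8; lhs holds on [6,7])

6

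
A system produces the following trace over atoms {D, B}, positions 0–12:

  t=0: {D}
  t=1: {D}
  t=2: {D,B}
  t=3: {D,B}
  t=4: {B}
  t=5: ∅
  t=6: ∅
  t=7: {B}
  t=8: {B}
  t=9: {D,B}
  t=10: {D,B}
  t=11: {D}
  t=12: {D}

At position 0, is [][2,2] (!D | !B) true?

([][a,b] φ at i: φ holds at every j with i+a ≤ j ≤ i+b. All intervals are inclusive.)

Check (!D | !B) at every j in [2,2]:
  j=2: false
Fails at j=2 → formula fails.

No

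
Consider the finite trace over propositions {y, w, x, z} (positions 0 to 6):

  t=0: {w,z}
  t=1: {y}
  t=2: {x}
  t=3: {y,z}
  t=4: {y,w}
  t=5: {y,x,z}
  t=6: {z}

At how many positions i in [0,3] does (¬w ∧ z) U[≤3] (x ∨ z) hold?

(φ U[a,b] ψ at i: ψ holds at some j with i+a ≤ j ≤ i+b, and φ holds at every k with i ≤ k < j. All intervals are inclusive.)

Evaluate at each i in [0,3]:
  i=0: ✓ (rhs at j=0)
  i=1: ✗ (lhs fails at k=1 before rhs at j=2)
  i=2: ✓ (rhs at j=2)
  i=3: ✓ (rhs at j=3)
Positions where it holds: {0, 2, 3} → 3.

3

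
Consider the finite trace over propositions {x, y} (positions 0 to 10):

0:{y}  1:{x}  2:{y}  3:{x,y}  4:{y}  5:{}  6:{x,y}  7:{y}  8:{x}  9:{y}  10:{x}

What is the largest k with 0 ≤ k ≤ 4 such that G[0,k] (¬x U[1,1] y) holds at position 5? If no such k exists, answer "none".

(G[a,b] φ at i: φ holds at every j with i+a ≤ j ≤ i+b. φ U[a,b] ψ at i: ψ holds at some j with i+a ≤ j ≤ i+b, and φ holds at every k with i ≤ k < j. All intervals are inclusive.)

(¬x U[1,1] y) must hold from j=5 onward; find where it first fails.
  j=5: holds
  j=6: fails
Holds on [5,5], so largest k = 0.

0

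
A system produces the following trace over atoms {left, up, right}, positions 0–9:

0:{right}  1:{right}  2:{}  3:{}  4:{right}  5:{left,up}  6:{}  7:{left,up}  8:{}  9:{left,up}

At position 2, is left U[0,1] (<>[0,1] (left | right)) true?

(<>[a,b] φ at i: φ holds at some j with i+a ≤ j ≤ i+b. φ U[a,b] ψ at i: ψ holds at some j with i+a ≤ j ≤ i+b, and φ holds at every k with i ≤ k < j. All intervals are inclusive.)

False

Need some j in [2,3] with <>[0,1] (left | right), and left at every k in [2,j-1].
  j=2: <>[0,1] (left | right) — fails (none in [2,3]).
  j=3: <>[0,1] (left | right) holds, but left fails at k=2 → not this j.
No j in the window works → until fails.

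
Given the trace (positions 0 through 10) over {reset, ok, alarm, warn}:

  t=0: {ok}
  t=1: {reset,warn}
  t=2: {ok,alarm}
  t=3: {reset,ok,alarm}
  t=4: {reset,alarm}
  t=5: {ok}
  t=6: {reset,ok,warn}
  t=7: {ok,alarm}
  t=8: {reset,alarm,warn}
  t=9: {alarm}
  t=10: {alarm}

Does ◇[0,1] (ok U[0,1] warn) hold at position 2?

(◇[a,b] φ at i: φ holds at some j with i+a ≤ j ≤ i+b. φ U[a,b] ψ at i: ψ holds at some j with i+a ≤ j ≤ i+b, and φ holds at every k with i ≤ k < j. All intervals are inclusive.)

No

Check (ok U[0,1] warn) at each j in [2,3]:
  j=2: fails
  j=3: fails
No position in the window satisfies it → formula fails.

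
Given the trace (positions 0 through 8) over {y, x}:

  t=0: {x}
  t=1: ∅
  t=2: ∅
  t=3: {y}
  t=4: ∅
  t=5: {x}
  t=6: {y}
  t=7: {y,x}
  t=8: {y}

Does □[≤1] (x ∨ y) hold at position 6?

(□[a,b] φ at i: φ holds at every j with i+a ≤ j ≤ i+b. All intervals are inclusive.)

Check (x ∨ y) at every j in [6,7]:
  j=6: true
  j=7: true
All positions satisfy it → formula holds.

Holds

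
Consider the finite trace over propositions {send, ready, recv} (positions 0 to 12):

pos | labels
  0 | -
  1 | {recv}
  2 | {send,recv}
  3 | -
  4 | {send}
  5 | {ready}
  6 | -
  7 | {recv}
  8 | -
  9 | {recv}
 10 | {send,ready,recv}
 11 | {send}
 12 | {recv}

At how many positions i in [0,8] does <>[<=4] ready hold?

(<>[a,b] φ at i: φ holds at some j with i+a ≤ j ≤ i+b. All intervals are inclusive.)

8

Evaluate at each i in [0,8]:
  i=0: ✗ (none in [0,4])
  i=1: ✓ (witness j=5)
  i=2: ✓ (witness j=5)
  i=3: ✓ (witness j=5)
  i=4: ✓ (witness j=5)
  i=5: ✓ (witness j=5)
  i=6: ✓ (witness j=10)
  i=7: ✓ (witness j=10)
  i=8: ✓ (witness j=10)
Positions where it holds: {1, 2, 3, 4, 5, 6, 7, 8} → 8.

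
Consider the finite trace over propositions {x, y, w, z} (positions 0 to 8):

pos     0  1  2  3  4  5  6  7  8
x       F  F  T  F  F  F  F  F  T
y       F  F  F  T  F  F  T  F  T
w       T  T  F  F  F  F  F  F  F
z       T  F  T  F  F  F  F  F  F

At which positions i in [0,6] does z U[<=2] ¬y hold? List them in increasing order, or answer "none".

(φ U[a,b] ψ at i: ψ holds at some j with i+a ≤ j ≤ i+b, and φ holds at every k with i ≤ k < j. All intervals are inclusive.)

0, 1, 2, 4, 5

Evaluate at each i in [0,6]:
  i=0: ✓ (rhs at j=0)
  i=1: ✓ (rhs at j=1)
  i=2: ✓ (rhs at j=2)
  i=3: ✗ (lhs fails at k=3 before rhs at j=4)
  i=4: ✓ (rhs at j=4)
  i=5: ✓ (rhs at j=5)
  i=6: ✗ (lhs fails at k=6 before rhs at j=7)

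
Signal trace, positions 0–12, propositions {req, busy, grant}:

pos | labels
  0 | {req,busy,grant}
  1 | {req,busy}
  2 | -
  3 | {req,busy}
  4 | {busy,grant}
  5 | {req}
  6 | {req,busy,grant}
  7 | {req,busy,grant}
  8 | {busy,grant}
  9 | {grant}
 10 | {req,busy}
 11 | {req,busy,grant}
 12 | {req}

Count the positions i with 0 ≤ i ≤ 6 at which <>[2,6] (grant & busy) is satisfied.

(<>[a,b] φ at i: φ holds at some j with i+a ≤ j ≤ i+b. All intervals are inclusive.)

7

Evaluate at each i in [0,6]:
  i=0: ✓ (witness j=4)
  i=1: ✓ (witness j=4)
  i=2: ✓ (witness j=4)
  i=3: ✓ (witness j=6)
  i=4: ✓ (witness j=6)
  i=5: ✓ (witness j=7)
  i=6: ✓ (witness j=8)
Positions where it holds: {0, 1, 2, 3, 4, 5, 6} → 7.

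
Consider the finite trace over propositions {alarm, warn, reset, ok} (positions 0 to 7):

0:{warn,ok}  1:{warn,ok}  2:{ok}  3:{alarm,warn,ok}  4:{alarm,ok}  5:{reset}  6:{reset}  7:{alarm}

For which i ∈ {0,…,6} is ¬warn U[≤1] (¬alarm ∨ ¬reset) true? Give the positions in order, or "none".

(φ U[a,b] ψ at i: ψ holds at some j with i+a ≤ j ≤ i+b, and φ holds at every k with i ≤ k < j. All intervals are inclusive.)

0, 1, 2, 3, 4, 5, 6

Evaluate at each i in [0,6]:
  i=0: ✓ (rhs at j=0)
  i=1: ✓ (rhs at j=1)
  i=2: ✓ (rhs at j=2)
  i=3: ✓ (rhs at j=3)
  i=4: ✓ (rhs at j=4)
  i=5: ✓ (rhs at j=5)
  i=6: ✓ (rhs at j=6)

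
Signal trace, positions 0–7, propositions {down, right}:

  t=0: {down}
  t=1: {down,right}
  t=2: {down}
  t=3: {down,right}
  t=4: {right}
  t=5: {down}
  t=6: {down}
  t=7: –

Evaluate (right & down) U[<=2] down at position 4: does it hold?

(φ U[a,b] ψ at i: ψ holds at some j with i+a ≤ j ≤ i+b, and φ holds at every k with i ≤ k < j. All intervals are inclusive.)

Need some j in [4,6] with down, and (right & down) at every k in [4,j-1].
  j=4: down false.
  j=5: down holds, but (right & down) fails at k=4 → not this j.
  j=6: down holds, but (right & down) fails at k=4 → not this j.
No j in the window works → until fails.

Does not hold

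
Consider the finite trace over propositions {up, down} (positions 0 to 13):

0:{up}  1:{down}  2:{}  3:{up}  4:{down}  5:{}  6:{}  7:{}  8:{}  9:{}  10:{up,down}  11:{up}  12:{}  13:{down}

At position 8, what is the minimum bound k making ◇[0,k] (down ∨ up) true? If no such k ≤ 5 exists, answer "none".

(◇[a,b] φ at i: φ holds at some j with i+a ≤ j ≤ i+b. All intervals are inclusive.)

2

Scan j = 8,9,… for (down ∨ up):
  j=8: fails
  j=9: fails
  j=10: holds
First hit at j=10, so smallest k = 10-8 = 2.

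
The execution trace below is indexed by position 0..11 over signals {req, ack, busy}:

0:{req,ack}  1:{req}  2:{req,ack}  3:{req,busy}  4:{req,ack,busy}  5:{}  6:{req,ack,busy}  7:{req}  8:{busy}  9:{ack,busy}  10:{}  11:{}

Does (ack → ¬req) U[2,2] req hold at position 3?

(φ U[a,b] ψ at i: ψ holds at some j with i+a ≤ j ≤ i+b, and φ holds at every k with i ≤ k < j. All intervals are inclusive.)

Need some j in [5,5] with req, and (ack → ¬req) at every k in [3,j-1].
  j=5: req false.
No j in the window works → until fails.

False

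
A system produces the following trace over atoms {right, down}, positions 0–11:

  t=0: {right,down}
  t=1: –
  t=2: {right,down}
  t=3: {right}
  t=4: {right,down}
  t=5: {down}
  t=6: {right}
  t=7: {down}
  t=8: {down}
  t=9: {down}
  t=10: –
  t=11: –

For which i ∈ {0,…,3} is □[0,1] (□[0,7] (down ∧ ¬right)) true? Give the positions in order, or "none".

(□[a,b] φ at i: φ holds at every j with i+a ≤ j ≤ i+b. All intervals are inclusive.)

none

Evaluate at each i in [0,3]:
  i=0: ✗ (fails at j=0)
  i=1: ✗ (fails at j=1)
  i=2: ✗ (fails at j=2)
  i=3: ✗ (fails at j=3)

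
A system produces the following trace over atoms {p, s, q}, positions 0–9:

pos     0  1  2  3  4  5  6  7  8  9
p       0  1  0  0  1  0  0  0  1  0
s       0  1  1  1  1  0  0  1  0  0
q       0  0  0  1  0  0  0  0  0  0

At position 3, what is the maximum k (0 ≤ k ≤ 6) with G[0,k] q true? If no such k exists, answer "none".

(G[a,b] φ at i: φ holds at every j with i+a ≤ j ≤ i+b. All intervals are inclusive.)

q must hold from j=3 onward; find where it first fails.
  j=3: holds
  j=4: fails
Holds on [3,3], so largest k = 0.

0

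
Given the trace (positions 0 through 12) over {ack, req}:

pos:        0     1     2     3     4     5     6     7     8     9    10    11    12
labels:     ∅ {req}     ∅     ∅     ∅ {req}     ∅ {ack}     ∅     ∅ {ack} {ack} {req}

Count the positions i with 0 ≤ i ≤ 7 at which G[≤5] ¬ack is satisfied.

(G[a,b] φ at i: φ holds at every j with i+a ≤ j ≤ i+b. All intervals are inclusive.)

2

Evaluate at each i in [0,7]:
  i=0: ✓ (all of [0,5])
  i=1: ✓ (all of [1,6])
  i=2: ✗ (fails at j=7)
  i=3: ✗ (fails at j=7)
  i=4: ✗ (fails at j=7)
  i=5: ✗ (fails at j=7)
  i=6: ✗ (fails at j=7)
  i=7: ✗ (fails at j=7)
Positions where it holds: {0, 1} → 2.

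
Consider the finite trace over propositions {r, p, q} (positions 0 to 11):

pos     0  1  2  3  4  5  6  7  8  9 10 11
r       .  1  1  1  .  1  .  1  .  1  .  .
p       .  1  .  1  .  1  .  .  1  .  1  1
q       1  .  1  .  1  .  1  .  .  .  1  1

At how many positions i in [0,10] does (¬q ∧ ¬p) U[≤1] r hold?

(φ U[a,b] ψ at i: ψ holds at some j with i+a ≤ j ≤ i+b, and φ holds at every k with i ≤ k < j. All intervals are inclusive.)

6

Evaluate at each i in [0,10]:
  i=0: ✗ (lhs fails at k=0 before rhs at j=1)
  i=1: ✓ (rhs at j=1)
  i=2: ✓ (rhs at j=2)
  i=3: ✓ (rhs at j=3)
  i=4: ✗ (lhs fails at k=4 before rhs at j=5)
  i=5: ✓ (rhs at j=5)
  i=6: ✗ (lhs fails at k=6 before rhs at j=7)
  i=7: ✓ (rhs at j=7)
  i=8: ✗ (lhs fails at k=8 before rhs at j=9)
  i=9: ✓ (rhs at j=9)
  i=10: ✗ (no rhs in [10,11])
Positions where it holds: {1, 2, 3, 5, 7, 9} → 6.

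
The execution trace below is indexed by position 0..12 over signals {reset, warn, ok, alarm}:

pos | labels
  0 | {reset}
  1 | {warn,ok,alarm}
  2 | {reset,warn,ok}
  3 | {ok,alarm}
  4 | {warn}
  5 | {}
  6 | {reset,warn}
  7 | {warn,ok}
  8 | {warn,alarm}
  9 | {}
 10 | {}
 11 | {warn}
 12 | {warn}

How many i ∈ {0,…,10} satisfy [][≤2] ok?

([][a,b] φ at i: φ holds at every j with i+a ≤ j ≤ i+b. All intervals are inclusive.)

1

Evaluate at each i in [0,10]:
  i=0: ✗ (fails at j=0)
  i=1: ✓ (all of [1,3])
  i=2: ✗ (fails at j=4)
  i=3: ✗ (fails at j=4)
  i=4: ✗ (fails at j=4)
  i=5: ✗ (fails at j=5)
  i=6: ✗ (fails at j=6)
  i=7: ✗ (fails at j=8)
  i=8: ✗ (fails at j=8)
  i=9: ✗ (fails at j=9)
  i=10: ✗ (fails at j=10)
Positions where it holds: {1} → 1.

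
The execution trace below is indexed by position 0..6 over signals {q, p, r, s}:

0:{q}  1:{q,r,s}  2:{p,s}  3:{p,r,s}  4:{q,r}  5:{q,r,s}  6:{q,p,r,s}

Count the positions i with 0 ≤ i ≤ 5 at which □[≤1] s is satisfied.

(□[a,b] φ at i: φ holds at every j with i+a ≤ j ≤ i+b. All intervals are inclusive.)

Evaluate at each i in [0,5]:
  i=0: ✗ (fails at j=0)
  i=1: ✓ (all of [1,2])
  i=2: ✓ (all of [2,3])
  i=3: ✗ (fails at j=4)
  i=4: ✗ (fails at j=4)
  i=5: ✓ (all of [5,6])
Positions where it holds: {1, 2, 5} → 3.

3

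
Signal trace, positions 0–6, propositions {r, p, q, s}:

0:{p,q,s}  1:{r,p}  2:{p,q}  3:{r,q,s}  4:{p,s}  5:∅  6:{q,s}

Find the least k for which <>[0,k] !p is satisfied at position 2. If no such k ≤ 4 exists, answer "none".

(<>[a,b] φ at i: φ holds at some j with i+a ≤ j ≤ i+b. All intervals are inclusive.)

Scan j = 2,3,… for !p:
  j=2: fails
  j=3: holds
First hit at j=3, so smallest k = 3-2 = 1.

1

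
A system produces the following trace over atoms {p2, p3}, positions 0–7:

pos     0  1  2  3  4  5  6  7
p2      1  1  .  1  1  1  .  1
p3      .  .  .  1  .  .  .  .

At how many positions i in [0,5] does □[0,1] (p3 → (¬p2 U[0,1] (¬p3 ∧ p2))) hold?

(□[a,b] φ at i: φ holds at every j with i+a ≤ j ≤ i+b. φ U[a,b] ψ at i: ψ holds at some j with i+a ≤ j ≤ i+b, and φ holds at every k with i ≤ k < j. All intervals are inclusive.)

4

Evaluate at each i in [0,5]:
  i=0: ✓ (all of [0,1])
  i=1: ✓ (all of [1,2])
  i=2: ✗ (fails at j=3)
  i=3: ✗ (fails at j=3)
  i=4: ✓ (all of [4,5])
  i=5: ✓ (all of [5,6])
Positions where it holds: {0, 1, 4, 5} → 4.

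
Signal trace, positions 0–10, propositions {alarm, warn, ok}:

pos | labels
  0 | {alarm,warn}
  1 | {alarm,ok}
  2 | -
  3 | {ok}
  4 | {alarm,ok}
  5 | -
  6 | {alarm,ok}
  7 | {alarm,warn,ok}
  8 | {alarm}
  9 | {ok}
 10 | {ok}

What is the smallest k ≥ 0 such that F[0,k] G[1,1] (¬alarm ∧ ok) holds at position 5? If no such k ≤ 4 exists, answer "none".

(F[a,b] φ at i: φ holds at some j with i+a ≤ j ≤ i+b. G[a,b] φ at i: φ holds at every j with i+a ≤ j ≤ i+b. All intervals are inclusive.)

3

Scan j = 5,6,… for G[1,1] (¬alarm ∧ ok):
  j=5: fails
  j=6: fails
  j=7: fails
  j=8: holds
First hit at j=8, so smallest k = 8-5 = 3.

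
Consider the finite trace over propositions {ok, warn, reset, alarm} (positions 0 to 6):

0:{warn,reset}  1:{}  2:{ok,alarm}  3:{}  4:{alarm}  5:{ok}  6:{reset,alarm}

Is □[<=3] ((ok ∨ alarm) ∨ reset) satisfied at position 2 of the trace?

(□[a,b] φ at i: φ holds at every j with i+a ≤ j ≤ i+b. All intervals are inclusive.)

Check ((ok ∨ alarm) ∨ reset) at every j in [2,5]:
  j=2: true
  j=3: false
  j=4: true
  j=5: true
Fails at j=3 → formula fails.

Does not hold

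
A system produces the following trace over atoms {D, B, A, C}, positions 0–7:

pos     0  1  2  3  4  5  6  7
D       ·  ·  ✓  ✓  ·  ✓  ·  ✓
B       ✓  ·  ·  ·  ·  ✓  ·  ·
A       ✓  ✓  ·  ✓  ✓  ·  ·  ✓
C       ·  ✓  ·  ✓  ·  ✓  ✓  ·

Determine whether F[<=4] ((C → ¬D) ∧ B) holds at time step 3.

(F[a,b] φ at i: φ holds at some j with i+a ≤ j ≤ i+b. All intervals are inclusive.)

Does not hold

Check ((C → ¬D) ∧ B) at each j in [3,7]:
  j=3: false
  j=4: false
  j=5: false
  j=6: false
  j=7: false
No position in the window satisfies it → formula fails.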